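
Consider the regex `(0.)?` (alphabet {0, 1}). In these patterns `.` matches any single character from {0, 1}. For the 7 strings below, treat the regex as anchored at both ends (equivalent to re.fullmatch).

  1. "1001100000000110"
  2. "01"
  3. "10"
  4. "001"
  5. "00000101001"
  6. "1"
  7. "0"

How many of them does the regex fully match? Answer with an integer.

1 → no match
2 → match
3 → no match
4 → no match
5 → no match
6 → no match
7 → no match
Total matched: 1

1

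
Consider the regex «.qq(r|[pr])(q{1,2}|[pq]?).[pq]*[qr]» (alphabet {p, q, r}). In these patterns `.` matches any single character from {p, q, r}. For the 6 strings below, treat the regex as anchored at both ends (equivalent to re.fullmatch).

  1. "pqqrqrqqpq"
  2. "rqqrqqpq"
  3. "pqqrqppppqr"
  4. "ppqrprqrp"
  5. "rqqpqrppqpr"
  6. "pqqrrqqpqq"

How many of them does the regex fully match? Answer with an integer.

1. "pqqrqrqqpq" → match
2. "rqqrqqpq" → match
3. "pqqrqppppqr" → match
4. "ppqrprqrp" → no match
5. "rqqpqrppqpr" → match
6. "pqqrrqqpqq" → match
Total matched: 5

5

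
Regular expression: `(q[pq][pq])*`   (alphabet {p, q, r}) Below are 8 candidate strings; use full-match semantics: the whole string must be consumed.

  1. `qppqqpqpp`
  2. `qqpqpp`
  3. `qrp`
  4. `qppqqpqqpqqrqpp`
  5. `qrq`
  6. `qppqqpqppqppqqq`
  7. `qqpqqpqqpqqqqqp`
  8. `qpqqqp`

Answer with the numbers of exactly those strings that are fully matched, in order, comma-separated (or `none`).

1, 2, 6, 7, 8

1 → match
2 → match
3 → no match
4 → no match
5 → no match
6 → match
7 → match
8 → match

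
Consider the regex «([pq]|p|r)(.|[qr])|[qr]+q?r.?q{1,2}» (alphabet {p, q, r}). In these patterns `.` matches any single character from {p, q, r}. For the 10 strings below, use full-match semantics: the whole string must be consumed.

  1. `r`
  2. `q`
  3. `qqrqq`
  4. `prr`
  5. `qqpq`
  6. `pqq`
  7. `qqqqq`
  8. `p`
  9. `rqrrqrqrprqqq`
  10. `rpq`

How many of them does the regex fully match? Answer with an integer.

1 → no match
2 → no match
3 → match
4 → no match
5 → no match
6 → no match
7 → no match
8 → no match
9 → no match
10 → no match
Total matched: 1

1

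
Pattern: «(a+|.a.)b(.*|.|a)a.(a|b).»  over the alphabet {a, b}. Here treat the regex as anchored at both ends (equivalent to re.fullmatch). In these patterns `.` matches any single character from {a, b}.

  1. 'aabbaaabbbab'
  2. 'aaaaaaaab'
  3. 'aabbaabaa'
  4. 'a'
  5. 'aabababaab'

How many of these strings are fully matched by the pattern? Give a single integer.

1

1 → no match
2 → no match
3 → match
4 → no match
5 → no match
Total matched: 1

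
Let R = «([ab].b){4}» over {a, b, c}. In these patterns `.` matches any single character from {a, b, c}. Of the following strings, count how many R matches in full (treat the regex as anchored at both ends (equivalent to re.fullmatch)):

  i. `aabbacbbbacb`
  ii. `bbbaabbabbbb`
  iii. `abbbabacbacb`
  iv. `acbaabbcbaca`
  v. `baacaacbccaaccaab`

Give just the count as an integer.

2

i → no match
ii → match
iii → match
iv → no match — must end with `b`
v → no match
Total matched: 2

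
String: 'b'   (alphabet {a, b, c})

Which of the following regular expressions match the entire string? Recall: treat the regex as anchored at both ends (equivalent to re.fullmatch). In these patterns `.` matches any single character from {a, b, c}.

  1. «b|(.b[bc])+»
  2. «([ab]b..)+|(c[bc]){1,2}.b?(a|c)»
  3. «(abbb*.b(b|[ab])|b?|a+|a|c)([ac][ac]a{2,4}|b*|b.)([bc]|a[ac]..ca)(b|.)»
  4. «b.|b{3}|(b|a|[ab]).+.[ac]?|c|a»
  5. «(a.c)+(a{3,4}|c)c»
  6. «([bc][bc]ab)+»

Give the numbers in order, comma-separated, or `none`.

1

1 → match
2 → no match
3 → no match
4 → no match
5 → no match — must start with 'a'
6 → no match — must end with 'ab'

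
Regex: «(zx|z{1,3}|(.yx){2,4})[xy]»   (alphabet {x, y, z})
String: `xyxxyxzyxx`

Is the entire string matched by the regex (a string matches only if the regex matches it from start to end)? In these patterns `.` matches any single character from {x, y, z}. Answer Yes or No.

Yes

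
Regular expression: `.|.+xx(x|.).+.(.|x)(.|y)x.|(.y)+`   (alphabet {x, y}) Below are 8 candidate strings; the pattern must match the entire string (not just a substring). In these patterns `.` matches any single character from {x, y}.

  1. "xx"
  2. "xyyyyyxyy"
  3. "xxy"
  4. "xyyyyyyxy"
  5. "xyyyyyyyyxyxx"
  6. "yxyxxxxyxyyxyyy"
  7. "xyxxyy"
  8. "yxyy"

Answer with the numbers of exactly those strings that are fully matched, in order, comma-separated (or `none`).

none

1 → no match
2 → no match
3 → no match
4 → no match
5 → no match
6 → no match
7 → no match
8 → no match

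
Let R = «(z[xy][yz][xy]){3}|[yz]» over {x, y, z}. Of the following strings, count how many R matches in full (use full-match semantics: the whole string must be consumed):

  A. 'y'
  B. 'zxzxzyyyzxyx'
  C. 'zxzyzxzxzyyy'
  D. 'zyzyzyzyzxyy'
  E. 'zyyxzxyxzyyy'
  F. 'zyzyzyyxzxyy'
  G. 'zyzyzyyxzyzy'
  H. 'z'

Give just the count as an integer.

A. 'y' → match
B. 'zxzxzyyyzxyx' → match
C. 'zxzyzxzxzyyy' → match
D. 'zyzyzyzyzxyy' → match
E. 'zyyxzxyxzyyy' → match
F. 'zyzyzyyxzxyy' → match
G. 'zyzyzyyxzyzy' → match
H. 'z' → match
Total matched: 8

8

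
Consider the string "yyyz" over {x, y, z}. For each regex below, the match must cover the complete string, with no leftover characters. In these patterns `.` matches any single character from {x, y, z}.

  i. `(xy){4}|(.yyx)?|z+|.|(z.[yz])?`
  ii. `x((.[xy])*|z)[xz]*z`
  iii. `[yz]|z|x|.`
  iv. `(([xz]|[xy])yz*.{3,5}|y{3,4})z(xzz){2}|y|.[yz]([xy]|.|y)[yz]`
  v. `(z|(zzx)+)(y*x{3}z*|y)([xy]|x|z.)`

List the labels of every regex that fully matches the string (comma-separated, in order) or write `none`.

iv

i → no match
ii → no match — must start with "x"
iii → no match
iv → match
v → no match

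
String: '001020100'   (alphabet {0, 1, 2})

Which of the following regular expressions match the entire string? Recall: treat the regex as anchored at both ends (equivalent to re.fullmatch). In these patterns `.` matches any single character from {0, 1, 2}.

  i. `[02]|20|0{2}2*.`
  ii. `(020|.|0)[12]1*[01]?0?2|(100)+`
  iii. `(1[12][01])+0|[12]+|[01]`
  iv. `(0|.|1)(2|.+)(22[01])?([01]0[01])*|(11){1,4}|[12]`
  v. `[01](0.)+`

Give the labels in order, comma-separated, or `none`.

iv, v

i → no match
ii → no match
iii → no match
iv → match
v → match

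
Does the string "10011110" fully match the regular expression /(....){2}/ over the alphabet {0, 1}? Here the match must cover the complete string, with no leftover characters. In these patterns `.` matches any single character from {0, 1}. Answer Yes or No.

Yes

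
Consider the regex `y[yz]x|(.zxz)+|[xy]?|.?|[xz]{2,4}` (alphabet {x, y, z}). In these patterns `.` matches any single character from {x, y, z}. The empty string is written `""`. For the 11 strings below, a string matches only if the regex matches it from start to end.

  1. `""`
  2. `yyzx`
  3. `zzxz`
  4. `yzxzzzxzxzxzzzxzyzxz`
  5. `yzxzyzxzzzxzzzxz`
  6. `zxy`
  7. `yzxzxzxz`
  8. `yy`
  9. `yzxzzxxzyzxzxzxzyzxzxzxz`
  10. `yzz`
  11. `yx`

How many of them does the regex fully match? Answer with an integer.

5

1 → match
2 → no match
3 → match
4 → match
5 → match
6 → no match
7 → match
8 → no match
9 → no match
10 → no match
11 → no match
Total matched: 5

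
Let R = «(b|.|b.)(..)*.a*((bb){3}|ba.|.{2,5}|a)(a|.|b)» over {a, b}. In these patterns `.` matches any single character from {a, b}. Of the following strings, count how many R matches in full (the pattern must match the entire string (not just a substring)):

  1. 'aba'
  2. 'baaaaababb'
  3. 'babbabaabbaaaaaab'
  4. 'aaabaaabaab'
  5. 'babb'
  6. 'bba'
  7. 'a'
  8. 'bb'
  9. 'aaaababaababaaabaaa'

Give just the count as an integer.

4

1 → no match
2 → match
3 → match
4 → match
5 → no match
6 → no match
7 → no match
8 → no match
9 → match
Total matched: 4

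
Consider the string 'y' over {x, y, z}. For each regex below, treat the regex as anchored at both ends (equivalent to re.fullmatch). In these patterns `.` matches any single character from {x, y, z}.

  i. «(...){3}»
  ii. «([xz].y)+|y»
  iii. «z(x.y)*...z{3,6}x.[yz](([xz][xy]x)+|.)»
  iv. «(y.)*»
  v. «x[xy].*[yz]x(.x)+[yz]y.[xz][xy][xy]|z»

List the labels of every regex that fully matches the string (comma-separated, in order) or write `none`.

i → no match
ii → match
iii → no match — must start with 'z'
iv → no match
v → no match

ii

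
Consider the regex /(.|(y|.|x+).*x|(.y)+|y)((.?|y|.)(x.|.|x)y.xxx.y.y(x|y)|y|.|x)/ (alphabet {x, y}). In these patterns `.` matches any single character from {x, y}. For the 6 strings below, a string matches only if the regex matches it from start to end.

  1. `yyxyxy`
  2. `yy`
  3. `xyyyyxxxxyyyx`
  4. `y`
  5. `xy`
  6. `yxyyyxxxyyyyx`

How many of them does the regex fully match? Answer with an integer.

1 → match
2 → match
3 → match
4 → no match
5 → match
6 → match
Total matched: 5

5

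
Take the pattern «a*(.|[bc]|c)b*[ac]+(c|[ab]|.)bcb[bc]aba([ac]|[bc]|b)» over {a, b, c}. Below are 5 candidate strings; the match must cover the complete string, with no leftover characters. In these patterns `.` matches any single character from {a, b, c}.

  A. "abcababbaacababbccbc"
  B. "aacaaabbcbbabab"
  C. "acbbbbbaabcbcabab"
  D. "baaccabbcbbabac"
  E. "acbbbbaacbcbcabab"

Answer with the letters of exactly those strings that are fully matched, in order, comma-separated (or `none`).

B, C, D, E

A → no match
B → match
C → match
D → match
E → match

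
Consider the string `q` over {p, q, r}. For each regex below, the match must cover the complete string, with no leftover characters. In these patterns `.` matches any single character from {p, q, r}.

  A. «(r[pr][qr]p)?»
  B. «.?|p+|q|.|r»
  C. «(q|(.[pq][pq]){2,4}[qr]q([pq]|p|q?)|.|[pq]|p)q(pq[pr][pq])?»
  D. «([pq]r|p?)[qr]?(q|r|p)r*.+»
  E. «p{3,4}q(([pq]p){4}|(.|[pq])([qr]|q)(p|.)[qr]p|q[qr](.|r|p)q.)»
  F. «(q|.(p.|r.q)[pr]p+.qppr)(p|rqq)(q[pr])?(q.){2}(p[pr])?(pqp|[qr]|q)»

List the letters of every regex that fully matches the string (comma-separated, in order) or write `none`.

A → no match
B → match
C → no match
D → no match
E → no match — must start with `p`
F → no match

B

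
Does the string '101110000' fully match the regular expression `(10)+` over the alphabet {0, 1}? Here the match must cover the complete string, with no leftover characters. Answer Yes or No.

Every match must end with '10', but '101110000' does not.

No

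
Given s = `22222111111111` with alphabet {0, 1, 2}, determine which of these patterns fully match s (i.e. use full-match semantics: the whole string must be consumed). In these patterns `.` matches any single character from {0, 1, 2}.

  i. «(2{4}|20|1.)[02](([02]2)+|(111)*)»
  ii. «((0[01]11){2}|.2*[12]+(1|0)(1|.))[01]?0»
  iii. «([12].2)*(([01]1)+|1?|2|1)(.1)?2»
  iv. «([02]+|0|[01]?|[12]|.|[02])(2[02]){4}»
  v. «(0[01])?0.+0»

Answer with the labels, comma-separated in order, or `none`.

i

i → match
ii → no match — must end with `0`
iii → no match — must end with `2`
iv → no match
v → no match — must end with `0`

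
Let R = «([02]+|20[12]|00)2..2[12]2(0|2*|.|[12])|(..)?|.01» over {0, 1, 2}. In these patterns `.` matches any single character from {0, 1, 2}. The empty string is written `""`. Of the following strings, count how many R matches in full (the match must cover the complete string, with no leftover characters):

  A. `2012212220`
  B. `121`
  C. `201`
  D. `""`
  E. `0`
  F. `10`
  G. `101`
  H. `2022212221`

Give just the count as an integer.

A → match
B → no match
C → match
D → match
E → no match
F → match
G → match
H → match
Total matched: 6

6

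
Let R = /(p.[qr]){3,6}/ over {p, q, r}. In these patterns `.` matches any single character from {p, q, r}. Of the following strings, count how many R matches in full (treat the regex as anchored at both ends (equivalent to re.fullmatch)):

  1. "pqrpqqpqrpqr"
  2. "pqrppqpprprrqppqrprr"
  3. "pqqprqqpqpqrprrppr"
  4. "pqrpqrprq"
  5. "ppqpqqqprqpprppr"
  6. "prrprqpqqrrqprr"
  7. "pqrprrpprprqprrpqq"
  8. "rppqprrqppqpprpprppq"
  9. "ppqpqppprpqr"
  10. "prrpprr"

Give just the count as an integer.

1. "pqrpqqpqrpqr" → match
2 → no match
3 → no match
4. "pqrpqrprq" → match
5 → no match
6 → no match
7 → match
8 → no match — must start with "p"
9. "ppqpqppprpqr" → no match
10. "prrpprr" → no match
Total matched: 3

3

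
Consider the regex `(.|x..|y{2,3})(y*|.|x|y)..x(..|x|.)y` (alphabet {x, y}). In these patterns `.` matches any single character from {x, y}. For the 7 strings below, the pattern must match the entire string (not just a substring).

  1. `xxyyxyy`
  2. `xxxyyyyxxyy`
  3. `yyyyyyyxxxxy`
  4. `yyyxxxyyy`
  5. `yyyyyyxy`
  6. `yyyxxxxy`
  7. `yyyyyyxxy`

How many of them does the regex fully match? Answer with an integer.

6

1 → match
2 → match
3 → match
4 → match
5 → no match
6 → match
7 → match
Total matched: 6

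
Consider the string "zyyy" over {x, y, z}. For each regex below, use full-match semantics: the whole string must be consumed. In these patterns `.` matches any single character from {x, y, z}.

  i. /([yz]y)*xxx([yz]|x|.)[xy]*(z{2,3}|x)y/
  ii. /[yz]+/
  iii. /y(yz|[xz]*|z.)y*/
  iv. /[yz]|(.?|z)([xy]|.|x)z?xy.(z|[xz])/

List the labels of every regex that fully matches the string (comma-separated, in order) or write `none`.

ii

i → no match
ii → match
iii → no match — must start with "y"
iv → no match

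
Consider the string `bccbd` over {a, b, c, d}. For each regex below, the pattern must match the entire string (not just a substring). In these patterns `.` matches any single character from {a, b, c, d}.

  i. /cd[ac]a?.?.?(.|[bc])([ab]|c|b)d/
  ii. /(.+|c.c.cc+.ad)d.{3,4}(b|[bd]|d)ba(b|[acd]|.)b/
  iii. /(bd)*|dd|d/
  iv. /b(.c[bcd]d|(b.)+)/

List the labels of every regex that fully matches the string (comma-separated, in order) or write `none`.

iv

i → no match — must start with `cd`
ii → no match — must end with `b`
iii → no match
iv → match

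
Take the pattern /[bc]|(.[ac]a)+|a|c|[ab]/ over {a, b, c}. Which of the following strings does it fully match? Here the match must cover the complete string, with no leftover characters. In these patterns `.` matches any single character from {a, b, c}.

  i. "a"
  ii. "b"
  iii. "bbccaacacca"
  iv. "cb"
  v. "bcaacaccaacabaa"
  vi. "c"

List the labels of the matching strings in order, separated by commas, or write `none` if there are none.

i → match
ii → match
iii → no match
iv → no match
v → match
vi → match

i, ii, v, vi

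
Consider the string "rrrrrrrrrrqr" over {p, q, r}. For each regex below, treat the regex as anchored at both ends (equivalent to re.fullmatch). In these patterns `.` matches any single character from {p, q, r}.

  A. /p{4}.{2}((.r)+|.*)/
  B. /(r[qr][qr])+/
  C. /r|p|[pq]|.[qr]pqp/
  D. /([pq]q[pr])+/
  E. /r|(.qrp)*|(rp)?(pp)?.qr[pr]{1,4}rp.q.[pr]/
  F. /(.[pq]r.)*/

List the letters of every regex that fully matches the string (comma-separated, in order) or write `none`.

B

A → no match — must start with "p"
B → match
C → no match
D → no match
E → no match
F → no match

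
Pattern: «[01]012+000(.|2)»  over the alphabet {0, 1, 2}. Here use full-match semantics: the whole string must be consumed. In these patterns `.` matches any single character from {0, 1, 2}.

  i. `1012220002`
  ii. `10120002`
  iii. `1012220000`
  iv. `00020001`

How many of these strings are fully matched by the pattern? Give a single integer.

3

i → match
ii → match
iii → match
iv → no match
Total matched: 3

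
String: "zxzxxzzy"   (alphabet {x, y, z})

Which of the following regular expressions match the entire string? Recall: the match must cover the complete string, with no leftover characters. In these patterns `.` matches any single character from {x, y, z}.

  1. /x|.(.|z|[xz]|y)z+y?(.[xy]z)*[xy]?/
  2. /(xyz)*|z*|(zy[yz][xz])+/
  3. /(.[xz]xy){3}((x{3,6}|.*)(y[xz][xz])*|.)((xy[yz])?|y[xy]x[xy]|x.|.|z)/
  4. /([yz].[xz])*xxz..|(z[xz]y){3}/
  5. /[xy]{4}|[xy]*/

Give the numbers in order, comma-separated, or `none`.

1 → no match
2 → no match
3 → no match
4 → match
5 → no match

4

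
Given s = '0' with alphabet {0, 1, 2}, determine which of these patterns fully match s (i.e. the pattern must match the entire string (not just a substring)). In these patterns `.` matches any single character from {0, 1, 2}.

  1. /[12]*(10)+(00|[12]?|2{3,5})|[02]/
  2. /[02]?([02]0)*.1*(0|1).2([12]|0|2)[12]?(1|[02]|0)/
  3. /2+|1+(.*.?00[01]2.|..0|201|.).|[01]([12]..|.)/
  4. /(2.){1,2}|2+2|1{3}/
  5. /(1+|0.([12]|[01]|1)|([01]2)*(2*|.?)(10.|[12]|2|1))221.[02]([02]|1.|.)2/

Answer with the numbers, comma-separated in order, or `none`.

1 → match
2 → no match
3 → no match
4 → no match
5 → no match — must end with '2'

1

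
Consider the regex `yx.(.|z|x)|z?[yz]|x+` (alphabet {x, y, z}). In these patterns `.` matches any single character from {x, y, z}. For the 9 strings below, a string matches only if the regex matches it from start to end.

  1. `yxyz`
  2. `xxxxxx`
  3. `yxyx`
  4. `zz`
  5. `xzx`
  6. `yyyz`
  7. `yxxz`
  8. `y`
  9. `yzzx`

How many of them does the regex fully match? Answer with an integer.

1 → match
2 → match
3 → match
4 → match
5 → no match
6 → no match
7 → match
8 → match
9 → no match
Total matched: 6

6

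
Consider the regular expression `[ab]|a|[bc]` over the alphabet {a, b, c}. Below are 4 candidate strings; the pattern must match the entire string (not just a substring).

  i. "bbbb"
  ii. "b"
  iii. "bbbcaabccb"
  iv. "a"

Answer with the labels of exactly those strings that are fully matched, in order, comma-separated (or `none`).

ii, iv

i. "bbbb" → no match
ii. "b" → match
iii. "bbbcaabccb" → no match
iv. "a" → match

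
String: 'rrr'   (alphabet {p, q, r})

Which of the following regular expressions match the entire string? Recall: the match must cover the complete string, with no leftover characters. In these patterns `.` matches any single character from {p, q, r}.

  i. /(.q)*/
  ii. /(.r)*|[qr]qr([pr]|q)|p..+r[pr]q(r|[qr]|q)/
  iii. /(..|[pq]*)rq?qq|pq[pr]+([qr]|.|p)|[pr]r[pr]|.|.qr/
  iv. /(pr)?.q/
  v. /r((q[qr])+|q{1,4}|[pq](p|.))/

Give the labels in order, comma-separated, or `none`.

i → no match
ii → no match
iii → match
iv → no match — must end with 'q'
v → no match

iii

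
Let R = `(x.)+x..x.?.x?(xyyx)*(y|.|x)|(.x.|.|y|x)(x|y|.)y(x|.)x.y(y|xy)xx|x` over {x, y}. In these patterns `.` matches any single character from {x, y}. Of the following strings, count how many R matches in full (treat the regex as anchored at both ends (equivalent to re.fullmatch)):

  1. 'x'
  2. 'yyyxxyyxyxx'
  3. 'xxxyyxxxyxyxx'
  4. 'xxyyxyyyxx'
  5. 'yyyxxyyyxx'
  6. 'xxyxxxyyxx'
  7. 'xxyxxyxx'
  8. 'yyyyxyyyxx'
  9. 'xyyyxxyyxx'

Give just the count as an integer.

1 → match
2 → match
3 → match
4 → match
5 → match
6 → match
7 → no match
8 → match
9 → match
Total matched: 8

8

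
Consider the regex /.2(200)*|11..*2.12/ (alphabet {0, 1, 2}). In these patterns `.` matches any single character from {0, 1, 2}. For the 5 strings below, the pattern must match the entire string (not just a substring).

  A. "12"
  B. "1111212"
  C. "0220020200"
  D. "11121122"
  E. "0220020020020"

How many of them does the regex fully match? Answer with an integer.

A → match
B → no match
C → no match
D → no match
E → no match
Total matched: 1

1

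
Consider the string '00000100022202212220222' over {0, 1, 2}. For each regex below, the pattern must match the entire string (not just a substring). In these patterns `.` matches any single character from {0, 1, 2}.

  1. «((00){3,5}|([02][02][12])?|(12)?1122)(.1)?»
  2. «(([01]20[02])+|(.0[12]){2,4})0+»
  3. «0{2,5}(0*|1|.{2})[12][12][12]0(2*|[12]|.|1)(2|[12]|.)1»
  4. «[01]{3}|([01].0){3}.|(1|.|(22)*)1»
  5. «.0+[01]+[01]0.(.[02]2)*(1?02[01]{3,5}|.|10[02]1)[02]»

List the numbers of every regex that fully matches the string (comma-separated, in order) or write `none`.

1 → no match
2 → no match — must end with '0'
3 → no match — must end with '1'
4 → no match
5 → match

5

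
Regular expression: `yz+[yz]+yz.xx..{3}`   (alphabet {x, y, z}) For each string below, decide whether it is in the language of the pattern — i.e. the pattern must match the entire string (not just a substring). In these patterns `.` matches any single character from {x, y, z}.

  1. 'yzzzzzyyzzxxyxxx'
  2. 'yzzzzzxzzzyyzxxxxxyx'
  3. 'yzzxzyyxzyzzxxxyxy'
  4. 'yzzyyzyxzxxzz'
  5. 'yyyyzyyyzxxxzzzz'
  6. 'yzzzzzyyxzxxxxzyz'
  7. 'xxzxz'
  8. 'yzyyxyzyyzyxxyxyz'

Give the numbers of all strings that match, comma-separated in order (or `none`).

1

1 → match
2 → no match
3 → no match
4 → no match
5 → no match — must start with 'yz'
6 → no match
7 → no match — must start with 'yz'
8 → no match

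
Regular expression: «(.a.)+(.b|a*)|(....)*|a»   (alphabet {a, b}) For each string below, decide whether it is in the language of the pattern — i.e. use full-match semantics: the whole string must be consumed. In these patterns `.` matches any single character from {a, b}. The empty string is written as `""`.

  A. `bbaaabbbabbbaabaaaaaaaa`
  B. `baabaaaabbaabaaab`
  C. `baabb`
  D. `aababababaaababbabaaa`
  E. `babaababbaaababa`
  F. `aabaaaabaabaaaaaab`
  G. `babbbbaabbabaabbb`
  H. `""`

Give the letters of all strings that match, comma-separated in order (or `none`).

A → no match
B → match
C. `baabb` → match
D → no match
E → match
F → no match
G → no match
H. `""` → match

B, C, E, H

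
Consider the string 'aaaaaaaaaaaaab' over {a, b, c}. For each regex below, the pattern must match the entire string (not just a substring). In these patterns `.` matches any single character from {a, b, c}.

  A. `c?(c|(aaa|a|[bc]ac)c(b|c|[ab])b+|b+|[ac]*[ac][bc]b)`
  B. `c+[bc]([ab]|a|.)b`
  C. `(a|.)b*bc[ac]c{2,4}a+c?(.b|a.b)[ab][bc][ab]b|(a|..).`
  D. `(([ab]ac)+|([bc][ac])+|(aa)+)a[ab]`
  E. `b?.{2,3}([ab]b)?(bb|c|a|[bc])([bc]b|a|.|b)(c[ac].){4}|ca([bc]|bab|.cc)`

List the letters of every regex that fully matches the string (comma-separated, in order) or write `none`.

D

A → no match
B → no match — must start with 'c'
C → no match
D → match
E → no match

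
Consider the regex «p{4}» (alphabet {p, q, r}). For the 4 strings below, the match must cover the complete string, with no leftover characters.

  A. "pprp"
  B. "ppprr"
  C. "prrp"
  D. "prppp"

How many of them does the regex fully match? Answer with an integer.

0

A. "pprp" → no match
B. "ppprr" → no match — must end with "p"
C. "prrp" → no match
D. "prppp" → no match
Total matched: 0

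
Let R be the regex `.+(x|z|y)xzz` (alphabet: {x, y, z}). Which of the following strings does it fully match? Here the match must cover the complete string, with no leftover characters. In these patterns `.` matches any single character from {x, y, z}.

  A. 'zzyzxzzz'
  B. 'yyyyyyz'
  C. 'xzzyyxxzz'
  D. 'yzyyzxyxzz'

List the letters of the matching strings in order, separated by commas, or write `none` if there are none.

A. 'zzyzxzzz' → no match — must end with 'xzz'
B. 'yyyyyyz' → no match — must end with 'xzz'
C. 'xzzyyxxzz' → match
D. 'yzyyzxyxzz' → match

C, D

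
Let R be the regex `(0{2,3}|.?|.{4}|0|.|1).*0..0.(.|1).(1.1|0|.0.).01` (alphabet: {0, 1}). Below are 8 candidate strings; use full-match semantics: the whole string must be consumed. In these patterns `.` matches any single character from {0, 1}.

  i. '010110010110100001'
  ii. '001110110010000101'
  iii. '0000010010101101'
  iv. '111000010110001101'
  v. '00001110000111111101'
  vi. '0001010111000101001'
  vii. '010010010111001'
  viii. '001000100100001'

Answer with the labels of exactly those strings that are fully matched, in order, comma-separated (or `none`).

i, ii, iii, iv, v, vii, viii

i → match
ii → match
iii → match
iv → match
v → match
vi → no match
vii → match
viii → match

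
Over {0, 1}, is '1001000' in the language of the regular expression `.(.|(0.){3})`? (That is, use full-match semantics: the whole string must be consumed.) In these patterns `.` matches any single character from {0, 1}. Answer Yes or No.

No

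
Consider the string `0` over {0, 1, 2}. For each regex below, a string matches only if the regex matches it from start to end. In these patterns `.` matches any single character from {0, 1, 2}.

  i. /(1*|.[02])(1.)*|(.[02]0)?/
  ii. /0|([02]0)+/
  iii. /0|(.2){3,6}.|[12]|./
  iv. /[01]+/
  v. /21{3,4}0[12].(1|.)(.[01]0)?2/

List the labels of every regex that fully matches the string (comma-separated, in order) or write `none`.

i → no match
ii → match
iii → match
iv → match
v → no match — must start with `21`

ii, iii, iv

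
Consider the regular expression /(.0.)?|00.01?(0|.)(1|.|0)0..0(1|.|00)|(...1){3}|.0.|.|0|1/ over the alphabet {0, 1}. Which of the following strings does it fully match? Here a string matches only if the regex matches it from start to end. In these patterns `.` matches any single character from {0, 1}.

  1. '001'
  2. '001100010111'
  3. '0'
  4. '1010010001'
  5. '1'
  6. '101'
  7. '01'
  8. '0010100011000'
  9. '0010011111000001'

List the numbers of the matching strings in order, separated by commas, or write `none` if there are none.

1 → match
2 → match
3 → match
4 → no match
5 → match
6 → match
7 → no match
8 → match
9 → no match

1, 2, 3, 5, 6, 8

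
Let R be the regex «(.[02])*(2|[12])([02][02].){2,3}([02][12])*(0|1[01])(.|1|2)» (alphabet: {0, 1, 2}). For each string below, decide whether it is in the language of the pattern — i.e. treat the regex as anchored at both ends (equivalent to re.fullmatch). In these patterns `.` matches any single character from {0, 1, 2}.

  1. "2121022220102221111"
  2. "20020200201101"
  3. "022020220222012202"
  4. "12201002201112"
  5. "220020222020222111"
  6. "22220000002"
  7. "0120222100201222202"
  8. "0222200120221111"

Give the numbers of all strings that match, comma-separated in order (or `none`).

1 → no match
2 → match
3 → match
4 → match
5 → match
6 → match
7 → no match
8 → match

2, 3, 4, 5, 6, 8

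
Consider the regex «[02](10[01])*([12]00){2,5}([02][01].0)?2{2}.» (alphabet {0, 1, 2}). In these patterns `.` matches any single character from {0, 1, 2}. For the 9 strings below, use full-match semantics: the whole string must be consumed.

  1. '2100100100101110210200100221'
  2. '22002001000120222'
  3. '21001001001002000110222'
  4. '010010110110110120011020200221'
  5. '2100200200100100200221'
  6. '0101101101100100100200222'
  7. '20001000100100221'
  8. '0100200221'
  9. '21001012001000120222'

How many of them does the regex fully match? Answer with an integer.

6

1 → no match
2 → match
3 → match
4 → no match
5 → match
6 → match
7 → no match
8 → match
9 → match
Total matched: 6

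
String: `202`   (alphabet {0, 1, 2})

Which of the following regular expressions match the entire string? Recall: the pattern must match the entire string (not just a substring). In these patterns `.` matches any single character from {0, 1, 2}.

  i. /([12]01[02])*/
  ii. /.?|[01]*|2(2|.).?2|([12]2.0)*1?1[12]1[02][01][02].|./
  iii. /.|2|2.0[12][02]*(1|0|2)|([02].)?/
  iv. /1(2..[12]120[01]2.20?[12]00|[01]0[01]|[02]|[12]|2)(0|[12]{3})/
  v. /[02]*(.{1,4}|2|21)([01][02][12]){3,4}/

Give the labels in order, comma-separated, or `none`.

i → no match
ii → match
iii → no match
iv → no match — must start with `1`
v → no match

ii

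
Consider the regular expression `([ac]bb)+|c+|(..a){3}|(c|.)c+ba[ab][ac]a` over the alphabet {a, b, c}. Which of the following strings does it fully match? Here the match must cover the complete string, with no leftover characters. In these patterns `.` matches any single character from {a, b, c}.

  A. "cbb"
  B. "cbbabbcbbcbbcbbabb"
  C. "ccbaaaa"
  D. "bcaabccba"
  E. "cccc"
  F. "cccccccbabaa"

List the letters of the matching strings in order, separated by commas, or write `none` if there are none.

A, B, C, E, F

A → match
B → match
C → match
D → no match
E → match
F → match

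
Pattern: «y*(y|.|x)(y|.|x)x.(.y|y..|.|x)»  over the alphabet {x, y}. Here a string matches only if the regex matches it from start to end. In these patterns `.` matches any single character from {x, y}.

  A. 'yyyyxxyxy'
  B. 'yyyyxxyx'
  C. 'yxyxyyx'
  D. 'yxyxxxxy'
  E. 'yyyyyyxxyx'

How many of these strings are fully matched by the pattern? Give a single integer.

3

A. 'yyyyxxyxy' → match
B. 'yyyyxxyx' → match
C. 'yxyxyyx' → no match
D. 'yxyxxxxy' → no match
E. 'yyyyyyxxyx' → match
Total matched: 3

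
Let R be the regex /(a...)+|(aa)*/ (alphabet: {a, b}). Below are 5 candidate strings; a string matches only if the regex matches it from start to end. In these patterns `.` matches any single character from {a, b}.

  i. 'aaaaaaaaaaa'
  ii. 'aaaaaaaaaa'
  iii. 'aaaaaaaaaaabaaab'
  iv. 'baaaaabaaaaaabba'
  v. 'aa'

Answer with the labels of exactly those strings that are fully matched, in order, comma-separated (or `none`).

ii, iii, v

i. 'aaaaaaaaaaa' → no match
ii. 'aaaaaaaaaa' → match
iii → match
iv → no match
v. 'aa' → match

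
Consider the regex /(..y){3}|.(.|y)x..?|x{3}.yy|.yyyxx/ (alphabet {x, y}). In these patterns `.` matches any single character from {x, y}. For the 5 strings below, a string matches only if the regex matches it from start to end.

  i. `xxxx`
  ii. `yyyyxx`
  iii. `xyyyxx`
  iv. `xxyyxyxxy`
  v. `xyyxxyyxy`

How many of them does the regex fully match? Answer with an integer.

i. `xxxx` → match
ii. `yyyyxx` → match
iii. `xyyyxx` → match
iv. `xxyyxyxxy` → match
v. `xyyxxyyxy` → match
Total matched: 5

5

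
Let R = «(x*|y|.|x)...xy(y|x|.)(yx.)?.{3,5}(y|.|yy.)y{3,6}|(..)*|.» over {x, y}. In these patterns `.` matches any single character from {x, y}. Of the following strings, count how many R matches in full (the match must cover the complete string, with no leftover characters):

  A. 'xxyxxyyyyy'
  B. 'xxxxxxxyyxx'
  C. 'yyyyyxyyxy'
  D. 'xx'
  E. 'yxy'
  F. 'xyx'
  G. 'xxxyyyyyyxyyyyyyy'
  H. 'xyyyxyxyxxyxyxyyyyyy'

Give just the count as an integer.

A → match
B → no match
C → match
D → match
E → no match
F → no match
G → no match
H → match
Total matched: 4

4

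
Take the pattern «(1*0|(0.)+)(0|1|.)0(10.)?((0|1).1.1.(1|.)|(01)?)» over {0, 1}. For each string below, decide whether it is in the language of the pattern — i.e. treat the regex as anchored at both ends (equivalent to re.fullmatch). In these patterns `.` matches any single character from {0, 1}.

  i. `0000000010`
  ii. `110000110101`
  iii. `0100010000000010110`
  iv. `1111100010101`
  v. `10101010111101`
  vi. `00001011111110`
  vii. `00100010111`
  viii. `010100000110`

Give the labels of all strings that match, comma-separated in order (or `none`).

i, ii, iii, iv, v, vi, vii, viii

i → match
ii → match
iii → match
iv → match
v → match
vi → match
vii → match
viii → match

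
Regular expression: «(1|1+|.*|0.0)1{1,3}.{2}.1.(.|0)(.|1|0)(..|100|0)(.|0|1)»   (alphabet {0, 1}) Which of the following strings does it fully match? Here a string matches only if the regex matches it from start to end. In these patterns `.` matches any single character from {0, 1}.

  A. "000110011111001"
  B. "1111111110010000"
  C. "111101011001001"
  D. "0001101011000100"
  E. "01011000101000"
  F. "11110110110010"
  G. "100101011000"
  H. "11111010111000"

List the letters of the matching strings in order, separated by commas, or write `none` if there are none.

A → match
B → no match
C → match
D → no match
E → match
F → no match
G → no match
H → match

A, C, E, H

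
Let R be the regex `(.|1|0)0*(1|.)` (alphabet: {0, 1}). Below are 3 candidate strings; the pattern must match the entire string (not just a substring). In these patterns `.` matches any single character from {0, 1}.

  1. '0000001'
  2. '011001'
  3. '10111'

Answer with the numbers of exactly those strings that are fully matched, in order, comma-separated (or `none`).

1 → match
2 → no match
3 → no match

1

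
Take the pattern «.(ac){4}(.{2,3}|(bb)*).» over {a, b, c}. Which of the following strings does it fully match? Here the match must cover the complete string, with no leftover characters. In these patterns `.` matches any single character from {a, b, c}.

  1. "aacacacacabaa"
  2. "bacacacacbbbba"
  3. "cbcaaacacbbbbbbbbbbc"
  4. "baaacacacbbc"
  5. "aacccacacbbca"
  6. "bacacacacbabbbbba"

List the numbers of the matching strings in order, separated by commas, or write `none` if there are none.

1, 2

1 → match
2 → match
3 → no match
4 → no match
5 → no match
6 → no match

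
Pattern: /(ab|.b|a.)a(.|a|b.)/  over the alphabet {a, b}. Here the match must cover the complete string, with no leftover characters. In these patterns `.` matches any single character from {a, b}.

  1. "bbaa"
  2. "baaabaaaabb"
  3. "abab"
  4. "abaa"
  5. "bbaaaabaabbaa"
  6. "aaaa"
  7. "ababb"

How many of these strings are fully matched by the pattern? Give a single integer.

1 → match
2 → no match
3 → match
4 → match
5 → no match
6 → match
7 → match
Total matched: 5

5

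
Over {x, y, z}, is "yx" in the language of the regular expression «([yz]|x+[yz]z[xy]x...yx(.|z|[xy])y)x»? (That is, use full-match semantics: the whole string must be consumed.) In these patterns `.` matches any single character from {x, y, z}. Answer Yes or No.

Yes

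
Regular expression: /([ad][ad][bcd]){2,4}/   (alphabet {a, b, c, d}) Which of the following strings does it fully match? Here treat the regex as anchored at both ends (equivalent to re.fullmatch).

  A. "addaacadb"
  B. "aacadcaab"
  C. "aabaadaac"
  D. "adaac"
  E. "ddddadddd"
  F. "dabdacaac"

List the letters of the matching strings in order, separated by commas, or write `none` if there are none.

A → match
B → match
C → match
D → no match
E → match
F → match

A, B, C, E, F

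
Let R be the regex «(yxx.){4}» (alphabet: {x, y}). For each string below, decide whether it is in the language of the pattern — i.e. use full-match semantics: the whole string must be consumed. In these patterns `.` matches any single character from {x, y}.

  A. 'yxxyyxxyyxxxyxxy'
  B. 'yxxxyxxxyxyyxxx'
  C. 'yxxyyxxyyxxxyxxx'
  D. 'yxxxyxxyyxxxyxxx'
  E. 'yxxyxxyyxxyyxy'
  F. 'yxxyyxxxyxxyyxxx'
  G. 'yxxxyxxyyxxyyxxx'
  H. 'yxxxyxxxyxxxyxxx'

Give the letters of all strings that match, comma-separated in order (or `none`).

A, C, D, F, G, H

A → match
B → no match
C → match
D → match
E → no match
F → match
G → match
H → match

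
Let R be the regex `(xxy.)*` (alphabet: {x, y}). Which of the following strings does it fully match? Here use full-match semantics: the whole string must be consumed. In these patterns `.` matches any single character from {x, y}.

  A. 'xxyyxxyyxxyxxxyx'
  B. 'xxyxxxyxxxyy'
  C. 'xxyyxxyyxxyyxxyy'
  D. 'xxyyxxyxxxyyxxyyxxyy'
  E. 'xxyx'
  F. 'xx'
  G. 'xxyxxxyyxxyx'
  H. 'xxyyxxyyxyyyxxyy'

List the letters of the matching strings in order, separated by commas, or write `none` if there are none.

A → match
B → match
C → match
D → match
E → match
F → no match
G → match
H → no match

A, B, C, D, E, G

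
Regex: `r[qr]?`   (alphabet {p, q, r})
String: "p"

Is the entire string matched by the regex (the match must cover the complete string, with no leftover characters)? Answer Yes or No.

No

Every match must start with "r", but "p" does not.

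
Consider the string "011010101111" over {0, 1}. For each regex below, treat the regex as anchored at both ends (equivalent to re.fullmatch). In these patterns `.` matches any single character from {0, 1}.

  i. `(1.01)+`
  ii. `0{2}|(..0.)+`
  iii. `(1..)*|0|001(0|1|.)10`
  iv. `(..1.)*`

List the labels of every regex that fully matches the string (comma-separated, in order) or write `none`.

i → no match — must start with "1"
ii → no match
iii → no match
iv → match

iv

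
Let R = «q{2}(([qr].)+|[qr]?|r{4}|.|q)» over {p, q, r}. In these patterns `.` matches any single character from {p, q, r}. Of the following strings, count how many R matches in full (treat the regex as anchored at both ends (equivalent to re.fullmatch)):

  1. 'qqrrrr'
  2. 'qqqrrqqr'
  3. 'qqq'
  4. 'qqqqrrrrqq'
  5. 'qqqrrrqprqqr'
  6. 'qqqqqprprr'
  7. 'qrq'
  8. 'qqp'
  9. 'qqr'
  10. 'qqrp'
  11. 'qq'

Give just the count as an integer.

10

1. 'qqrrrr' → match
2. 'qqqrrqqr' → match
3. 'qqq' → match
4. 'qqqqrrrrqq' → match
5. 'qqqrrrqprqqr' → match
6. 'qqqqqprprr' → match
7. 'qrq' → no match
8. 'qqp' → match
9. 'qqr' → match
10. 'qqrp' → match
11. 'qq' → match
Total matched: 10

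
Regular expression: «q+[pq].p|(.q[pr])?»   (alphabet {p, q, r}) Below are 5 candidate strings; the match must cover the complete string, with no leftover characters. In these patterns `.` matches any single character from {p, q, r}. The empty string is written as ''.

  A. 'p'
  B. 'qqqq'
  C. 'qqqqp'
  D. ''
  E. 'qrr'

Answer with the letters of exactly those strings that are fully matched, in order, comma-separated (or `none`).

C, D

A → no match
B → no match
C → match
D → match
E → no match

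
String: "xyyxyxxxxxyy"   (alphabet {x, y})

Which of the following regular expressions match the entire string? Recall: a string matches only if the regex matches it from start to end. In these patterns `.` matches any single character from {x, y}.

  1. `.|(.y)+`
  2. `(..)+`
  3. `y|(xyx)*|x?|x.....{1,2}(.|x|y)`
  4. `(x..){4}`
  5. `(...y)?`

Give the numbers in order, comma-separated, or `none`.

2, 4

1 → no match
2 → match
3 → no match
4 → match
5 → no match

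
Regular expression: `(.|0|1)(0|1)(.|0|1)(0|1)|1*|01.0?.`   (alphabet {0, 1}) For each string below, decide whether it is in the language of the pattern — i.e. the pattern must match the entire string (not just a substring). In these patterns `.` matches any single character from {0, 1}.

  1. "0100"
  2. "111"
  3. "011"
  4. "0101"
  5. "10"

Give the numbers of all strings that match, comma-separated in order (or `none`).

1, 2, 4

1. "0100" → match
2. "111" → match
3. "011" → no match
4. "0101" → match
5. "10" → no match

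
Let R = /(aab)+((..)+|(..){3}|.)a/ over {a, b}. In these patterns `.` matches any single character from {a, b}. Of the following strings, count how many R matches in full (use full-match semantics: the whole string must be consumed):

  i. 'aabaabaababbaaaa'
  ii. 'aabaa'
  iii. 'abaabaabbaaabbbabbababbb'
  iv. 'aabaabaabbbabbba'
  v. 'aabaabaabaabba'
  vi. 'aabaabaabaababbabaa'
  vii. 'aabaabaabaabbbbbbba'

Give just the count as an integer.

6

i → match
ii → match
iii → no match — must start with 'aab'
iv → match
v → match
vi → match
vii → match
Total matched: 6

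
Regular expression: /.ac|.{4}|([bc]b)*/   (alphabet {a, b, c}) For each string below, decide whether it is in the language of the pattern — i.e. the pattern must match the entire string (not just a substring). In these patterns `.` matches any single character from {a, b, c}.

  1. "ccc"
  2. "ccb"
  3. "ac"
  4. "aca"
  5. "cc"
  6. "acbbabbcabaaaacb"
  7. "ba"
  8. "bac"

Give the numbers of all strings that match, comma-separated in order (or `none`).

1 → no match
2 → no match
3 → no match
4 → no match
5 → no match
6 → no match
7 → no match
8 → match

8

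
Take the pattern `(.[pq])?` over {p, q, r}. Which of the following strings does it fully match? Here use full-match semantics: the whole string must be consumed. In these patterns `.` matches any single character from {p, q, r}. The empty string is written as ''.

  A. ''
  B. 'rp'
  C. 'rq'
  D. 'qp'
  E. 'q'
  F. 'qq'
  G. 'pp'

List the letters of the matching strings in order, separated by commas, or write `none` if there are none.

A → match
B → match
C → match
D → match
E → no match
F → match
G → match

A, B, C, D, F, G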